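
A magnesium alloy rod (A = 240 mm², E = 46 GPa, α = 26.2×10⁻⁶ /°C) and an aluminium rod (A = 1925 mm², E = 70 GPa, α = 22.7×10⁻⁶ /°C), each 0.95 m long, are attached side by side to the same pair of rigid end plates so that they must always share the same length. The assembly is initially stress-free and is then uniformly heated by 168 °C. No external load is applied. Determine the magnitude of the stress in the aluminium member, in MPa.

Both members must finish at the same length. With the larger α, the magnesium alloy tends to over-expand; the plates restrain it, putting the magnesium alloy in compression and the aluminium in tension. With no external load the two internal forces are equal and opposite, magnitude P.
Compatibility of the two members (thermal + elastic change equal): (α₁ − α₂)ΔT = P·[1/(A₁E₁) + 1/(A₂E₂)].
|α₁ − α₂|·ΔT = 3.5×10⁻⁶ × 168 = 0.000588.
1/(A₁E₁) + 1/(A₂E₂) = 1/(240×46×10³) + 1/(1925×70×10³) = 9.8×10⁻⁸ N⁻¹.
P = 0.000588 / 9.8×10⁻⁸ = 6000 N = 6 kN.
σ_{aluminium} = P/A₂ = 6000/1925 = 3.117 MPa, tensile.

σ ≈ 3.12 MPa (tensile)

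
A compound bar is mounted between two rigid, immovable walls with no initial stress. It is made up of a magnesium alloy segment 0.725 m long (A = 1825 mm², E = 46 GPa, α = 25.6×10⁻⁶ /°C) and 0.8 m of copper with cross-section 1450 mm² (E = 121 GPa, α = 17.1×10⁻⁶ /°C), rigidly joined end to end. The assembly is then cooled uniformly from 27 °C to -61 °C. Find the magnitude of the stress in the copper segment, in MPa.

σ ≈ 148 MPa (tensile)

Free thermal contraction of the whole bar: Σ αᵢΔT Lᵢ = 25.6×10⁻⁶×88×725 + 17.1×10⁻⁶×88×800 = 2.837 mm.
The walls prevent any net length change, so an axial force P (same in every segment) develops. Compatibility: P · Σ Lᵢ/(AᵢEᵢ) = δ_free.
The series flexibility is Σ Lᵢ/(AᵢEᵢ) = 725/(1825×46×10³) + 800/(1450×121×10³) = 1.32×10⁻⁵ mm/N.
Hence P = δ_free / Σ(L/AE) = 2.837/1.32×10⁻⁵ = 215 kN (tensile).
σ_{copper} = P / A = 215000 / 1450 = 148.3 MPa.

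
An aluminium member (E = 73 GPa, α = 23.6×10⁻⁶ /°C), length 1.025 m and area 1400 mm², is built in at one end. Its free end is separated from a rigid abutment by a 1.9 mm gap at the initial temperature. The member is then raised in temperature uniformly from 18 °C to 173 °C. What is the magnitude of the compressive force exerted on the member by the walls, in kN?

Free thermal elongation = αΔT L = 23.6×10⁻⁶ × 155 × 1025 = 3.749 mm.
The gap closes (δ_free > 1.9 mm) and the wall then resists a further 3.749 − 1.9 = 1.849 mm of expansion.
So σ = E(δ_free − g)/L = 73×10³ × 1.849/1025 = 131.7 MPa.
Force on the wall = σA = 131.7 × 1400 mm² = 184.4 kN.

P ≈ 184 kN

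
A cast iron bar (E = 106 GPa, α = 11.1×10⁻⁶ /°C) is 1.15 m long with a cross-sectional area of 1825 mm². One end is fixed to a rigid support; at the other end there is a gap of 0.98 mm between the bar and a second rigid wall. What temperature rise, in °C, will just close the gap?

Contact occurs when the free expansion equals the gap: αΔT L = 0.98 mm.
So ΔT = g/(αL) = 0.98/(11.1×10⁻⁶ × 1150) = 76.77 °C.

ΔT ≈ 76.8 °C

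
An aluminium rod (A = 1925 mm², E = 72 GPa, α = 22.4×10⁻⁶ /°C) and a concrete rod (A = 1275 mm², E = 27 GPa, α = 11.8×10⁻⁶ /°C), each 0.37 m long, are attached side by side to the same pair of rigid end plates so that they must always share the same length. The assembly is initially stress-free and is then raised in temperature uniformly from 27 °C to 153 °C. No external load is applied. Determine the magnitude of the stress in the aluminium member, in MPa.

Both members must finish at the same length. With the larger α, the aluminium tends to over-expand; the plates restrain it, putting the aluminium in compression and the concrete in tension. With no external load the two internal forces are equal and opposite, magnitude P.
Setting the final lengths equal and cancelling L: (α₁ − α₂)ΔT = P/(A₁E₁) + P/(A₂E₂).
|α₁ − α₂|·ΔT = 10.6×10⁻⁶ × 126 = 0.001336.
1/(A₁E₁) + 1/(A₂E₂) = 1/(1925×72×10³) + 1/(1275×27×10³) = 3.626×10⁻⁸ N⁻¹.
So P = 0.001336 / 3.626×10⁻⁸ = 36.83 kN.
σ_{aluminium} = P/A₁ = 36830/1925 = 19.13 MPa, compressive.

σ ≈ 19.1 MPa (compressive)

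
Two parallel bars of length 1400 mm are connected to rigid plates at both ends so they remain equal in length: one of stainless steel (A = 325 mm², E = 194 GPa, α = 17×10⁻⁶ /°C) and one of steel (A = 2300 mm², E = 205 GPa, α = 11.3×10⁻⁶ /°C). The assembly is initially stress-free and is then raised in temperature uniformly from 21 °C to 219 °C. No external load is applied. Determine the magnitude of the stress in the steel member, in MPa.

σ ≈ 27.3 MPa (tensile)

Both members must finish at the same length. With the larger α, the stainless steel tends to over-expand; the plates restrain it, putting the stainless steel in compression and the steel in tension. With no external load the two internal forces are equal and opposite, magnitude P.
Compatibility of the two members (thermal + elastic change equal): (α₁ − α₂)ΔT = P·[1/(A₁E₁) + 1/(A₂E₂)].
|α₁ − α₂|·ΔT = 5.7×10⁻⁶ × 198 = 0.001129.
1/(A₁E₁) + 1/(A₂E₂) = 1/(325×194×10³) + 1/(2300×205×10³) = 1.798×10⁻⁸ N⁻¹.
So P = 0.001129 / 1.798×10⁻⁸ = 62.77 kN.
σ_{steel} = P/A₂ = 62770/2300 = 27.29 MPa, tensile.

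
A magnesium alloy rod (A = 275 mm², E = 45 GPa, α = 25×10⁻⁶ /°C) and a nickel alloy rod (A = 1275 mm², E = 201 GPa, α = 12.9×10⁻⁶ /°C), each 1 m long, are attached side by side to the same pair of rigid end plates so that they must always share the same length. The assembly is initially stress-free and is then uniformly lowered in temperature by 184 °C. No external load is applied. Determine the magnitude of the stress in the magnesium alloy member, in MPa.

σ ≈ 95.6 MPa (tensile)

Equilibrium of a rigid end plate with no external load gives equal and opposite internal forces ±P in the two members. Since α_{magnesium alloy} > α_{nickel alloy}, cooling drives the magnesium alloy into tension and the nickel alloy into compression.
Setting the final lengths equal and cancelling L: (α₁ − α₂)ΔT = P/(A₁E₁) + P/(A₂E₂).
|α₁ − α₂|·ΔT = 12.1×10⁻⁶ × 184 = 0.002226.
1/(A₁E₁) + 1/(A₂E₂) = 1/(275×45×10³) + 1/(1275×201×10³) = 8.471×10⁻⁸ N⁻¹.
P = 0.002226 / 8.471×10⁻⁸ = 26280 N = 26.28 kN.
σ_{magnesium alloy} = P/A₁ = 26280/275 = 95.57 MPa, tensile.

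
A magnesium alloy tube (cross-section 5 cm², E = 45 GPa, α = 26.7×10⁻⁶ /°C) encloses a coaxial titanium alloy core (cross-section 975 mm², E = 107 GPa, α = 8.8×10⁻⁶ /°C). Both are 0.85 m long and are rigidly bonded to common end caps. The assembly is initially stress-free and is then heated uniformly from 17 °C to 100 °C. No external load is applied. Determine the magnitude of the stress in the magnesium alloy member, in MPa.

σ ≈ 55 MPa (compressive)

The magnesium alloy has the larger α, so on heating it would change length more than the titanium alloy if both were free. The rigid plates force a common final length, so the magnesium alloy is put into compression and the titanium alloy into tension, with equal and opposite forces P (no external load).
Setting the final lengths equal and cancelling L: (α₁ − α₂)ΔT = P/(A₁E₁) + P/(A₂E₂).
|α₁ − α₂|·ΔT = 17.9×10⁻⁶ × 83 = 0.001486.
1/(A₁E₁) + 1/(A₂E₂) = 1/(500×45×10³) + 1/(975×107×10³) = 5.403×10⁻⁸ N⁻¹.
P = 0.001486 / 5.403×10⁻⁸ = 27500 N = 27.5 kN.
σ_{magnesium alloy} = P/A₁ = 27500/500 = 55 MPa, compressive.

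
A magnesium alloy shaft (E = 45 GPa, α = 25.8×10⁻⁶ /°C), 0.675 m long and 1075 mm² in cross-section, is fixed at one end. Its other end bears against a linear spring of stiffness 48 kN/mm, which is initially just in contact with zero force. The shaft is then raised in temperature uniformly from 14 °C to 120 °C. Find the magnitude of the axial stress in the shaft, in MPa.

σ ≈ 49.4 MPa (compressive)

Free thermal expansion: δ_free = αΔT L = 25.8×10⁻⁶ × 106 × 675 = 1.846 mm.
With a force P in the spring, the elastic change of the shaft is PL/(AE) and that of the spring is P/k; compatibility requires their sum to equal δ_free.
So P = δ_free / [L/(AE) + 1/k] = 1.846 / [ 675/(1075×45×10³) + 1/(48×10³) ].
P = 1.846 / 3.479×10⁻⁵ = 53070 N.
σ = P/A = 53070/1075 = 49.36 MPa.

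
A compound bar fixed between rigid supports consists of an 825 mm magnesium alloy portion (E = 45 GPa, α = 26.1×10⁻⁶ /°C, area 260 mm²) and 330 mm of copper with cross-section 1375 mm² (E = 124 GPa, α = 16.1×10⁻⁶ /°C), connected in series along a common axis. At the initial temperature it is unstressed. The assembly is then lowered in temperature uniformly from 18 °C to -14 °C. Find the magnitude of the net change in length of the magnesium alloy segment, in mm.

|ΔL| ≈ 0.147 mm

With the walls removed the bar would change length by δ_free = Σ αᵢΔT Lᵢ = 26.1×10⁻⁶×32×825 + 16.1×10⁻⁶×32×330 = 0.8591 mm.
Since the ends are fixed, an axial force P builds up, equal in every segment, with P · Σ Lᵢ/(AᵢEᵢ) = δ_free.
The series flexibility is Σ Lᵢ/(AᵢEᵢ) = 825/(260×45×10³) + 330/(1375×124×10³) = 7.245×10⁻⁵ mm/N.
P = 0.8591 / 7.245×10⁻⁵ = 11860 N = 11.86 kN, tensile.
For the magnesium alloy segment, free thermal change = 26.1×10⁻⁶×32×825 = 0.689 mm and elastic change from P = 11860×825/(260×45×10³) = 0.8361 mm; these oppose, so the net change is 0.147 mm (segment lengthens).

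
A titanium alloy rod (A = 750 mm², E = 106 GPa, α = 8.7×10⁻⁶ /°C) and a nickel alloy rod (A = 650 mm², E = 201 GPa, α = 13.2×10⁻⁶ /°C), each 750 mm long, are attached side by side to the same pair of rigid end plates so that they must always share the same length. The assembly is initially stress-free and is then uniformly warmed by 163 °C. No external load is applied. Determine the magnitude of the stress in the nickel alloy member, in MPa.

σ ≈ 55.8 MPa (compressive)

Both members must finish at the same length. With the larger α, the nickel alloy tends to over-expand; the plates restrain it, putting the nickel alloy in compression and the titanium alloy in tension. With no external load the two internal forces are equal and opposite, magnitude P.
Equating the net (thermal + elastic) strains gives |α₁ − α₂|·ΔT = P·[1/(A₁E₁) + 1/(A₂E₂)].
|α₁ − α₂|·ΔT = 4.5×10⁻⁶ × 163 = 0.0007335.
1/(A₁E₁) + 1/(A₂E₂) = 1/(750×106×10³) + 1/(650×201×10³) = 2.023×10⁻⁸ N⁻¹.
P = 0.0007335 / 2.023×10⁻⁸ = 36250 N = 36.25 kN.
σ_{nickel alloy} = P/A₂ = 36250/650 = 55.77 MPa, compressive.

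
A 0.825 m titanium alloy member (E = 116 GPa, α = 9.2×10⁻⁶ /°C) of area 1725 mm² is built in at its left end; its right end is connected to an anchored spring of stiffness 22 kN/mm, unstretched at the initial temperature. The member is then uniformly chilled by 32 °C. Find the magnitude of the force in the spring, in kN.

The unrestrained thermal change is αΔT L = 9.2×10⁻⁶ × 32 × 825 = 0.2429 mm.
Let P be the tensile force in the spring. The member extends elastically by PL/(AE) and the spring stretches by P/k; together these equal δ_free.
So P = δ_free / [L/(AE) + 1/k] = 0.2429 / [ 825/(1725×116×10³) + 1/(22×10³) ].
P = 0.2429 / 4.958×10⁻⁵ = 4899 N.

P ≈ 4.9 kN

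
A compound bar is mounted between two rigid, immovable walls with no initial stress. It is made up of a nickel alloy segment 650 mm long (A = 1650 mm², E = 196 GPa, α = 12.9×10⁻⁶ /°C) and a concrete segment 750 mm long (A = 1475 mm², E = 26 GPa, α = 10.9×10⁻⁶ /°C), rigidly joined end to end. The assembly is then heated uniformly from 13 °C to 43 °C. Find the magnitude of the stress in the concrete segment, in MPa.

Free thermal expansion of the whole bar: Σ αᵢΔT Lᵢ = 12.9×10⁻⁶×30×650 + 10.9×10⁻⁶×30×750 = 0.4968 mm.
The walls prevent any net length change, so an axial force P (same in every segment) develops. Compatibility: P · Σ Lᵢ/(AᵢEᵢ) = δ_free.
Σ Lᵢ/(AᵢEᵢ) = 650/(1650×196×10³) + 750/(1475×26×10³) = 2.157×10⁻⁵ mm/N.
So P = 0.4968 / 2.157×10⁻⁵ = 23.04 kN, compressive.
σ_{concrete} = P / A = 23040 / 1475 = 15.62 MPa.

σ ≈ 15.6 MPa (compressive)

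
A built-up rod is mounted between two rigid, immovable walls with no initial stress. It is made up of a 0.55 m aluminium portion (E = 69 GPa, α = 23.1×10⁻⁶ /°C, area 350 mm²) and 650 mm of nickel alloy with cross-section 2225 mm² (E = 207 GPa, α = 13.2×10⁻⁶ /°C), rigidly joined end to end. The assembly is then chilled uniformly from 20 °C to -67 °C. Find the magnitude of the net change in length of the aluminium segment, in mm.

|ΔL| ≈ 0.638 mm

Free thermal contraction of the whole bar: Σ αᵢΔT Lᵢ = 23.1×10⁻⁶×87×550 + 13.2×10⁻⁶×87×650 = 1.852 mm.
The walls prevent any net length change, so an axial force P (same in every segment) develops. Compatibility: P · Σ Lᵢ/(AᵢEᵢ) = δ_free.
The series flexibility is Σ Lᵢ/(AᵢEᵢ) = 550/(350×69×10³) + 650/(2225×207×10³) = 2.419×10⁻⁵ mm/N.
So P = 1.852 / 2.419×10⁻⁵ = 76.57 kN, tensile.
For the aluminium segment, free thermal change = 23.1×10⁻⁶×87×550 = 1.105 mm and elastic change from P = 76570×550/(350×69×10³) = 1.744 mm; these oppose, so the net change is 0.638 mm (segment lengthens).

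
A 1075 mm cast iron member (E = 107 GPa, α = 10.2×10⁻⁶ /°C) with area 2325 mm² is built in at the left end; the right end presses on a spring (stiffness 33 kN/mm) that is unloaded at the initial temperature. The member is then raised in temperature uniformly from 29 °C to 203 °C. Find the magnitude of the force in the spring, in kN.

If the spring were absent the member would lengthen by αΔT L = 10.2×10⁻⁶ × 174 × 1075 = 1.908 mm.
With a force P in the spring, the elastic change of the member is PL/(AE) and that of the spring is P/k; compatibility requires their sum to equal δ_free.
P [ L/(AE) + 1/k ] = δ_free → P [ 1075/(2325×107×10³) + 1/(33×10³) ] = 1.908.
P = 1.908 / 3.462×10⁻⁵ = 55100 N.

P ≈ 55.1 kN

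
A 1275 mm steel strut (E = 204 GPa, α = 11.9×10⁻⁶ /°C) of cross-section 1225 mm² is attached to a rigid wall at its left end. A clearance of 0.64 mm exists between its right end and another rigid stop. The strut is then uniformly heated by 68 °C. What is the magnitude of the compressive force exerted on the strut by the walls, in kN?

P ≈ 76.8 kN

Unrestrained expansion: δ_free = αΔT L = 11.9×10⁻⁶ × 68 × 1275 = 1.032 mm.
This exceeds the 0.64 mm gap, so the wall pushes back. The portion of expansion that must be recovered elastically is δ_free − gap = 1.032 − 0.64 = 0.3917 mm.
So σ = E(δ_free − g)/L = 204×10³ × 0.3917/1275 = 62.68 MPa.
Force on the wall = σA = 62.68 × 1225 mm² = 76.78 kN.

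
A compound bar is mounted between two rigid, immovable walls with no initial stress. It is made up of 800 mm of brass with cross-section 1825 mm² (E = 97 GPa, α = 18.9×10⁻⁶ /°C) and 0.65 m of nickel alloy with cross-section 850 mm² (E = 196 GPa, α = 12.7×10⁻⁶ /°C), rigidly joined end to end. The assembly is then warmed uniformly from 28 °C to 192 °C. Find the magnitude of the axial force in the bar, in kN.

P ≈ 455 kN (compressive)

Free thermal expansion of the whole bar: Σ αᵢΔT Lᵢ = 18.9×10⁻⁶×164×800 + 12.7×10⁻⁶×164×650 = 3.833 mm.
Since the ends are fixed, an axial force P builds up, equal in every segment, with P · Σ Lᵢ/(AᵢEᵢ) = δ_free.
The series flexibility is Σ Lᵢ/(AᵢEᵢ) = 800/(1825×97×10³) + 650/(850×196×10³) = 8.421×10⁻⁶ mm/N.
So P = 3.833 / 8.421×10⁻⁶ = 455.2 kN, compressive.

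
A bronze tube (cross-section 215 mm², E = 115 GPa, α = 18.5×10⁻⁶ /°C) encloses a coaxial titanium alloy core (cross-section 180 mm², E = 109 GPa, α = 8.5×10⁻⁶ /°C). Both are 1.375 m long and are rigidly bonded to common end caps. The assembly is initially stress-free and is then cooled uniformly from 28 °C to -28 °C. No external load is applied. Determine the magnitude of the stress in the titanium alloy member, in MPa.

Both members must finish at the same length. With the larger α, the bronze tends to over-contract; the plates restrain it, putting the bronze in tension and the titanium alloy in compression. With no external load the two internal forces are equal and opposite, magnitude P.
Setting the final lengths equal and cancelling L: (α₁ − α₂)ΔT = P/(A₁E₁) + P/(A₂E₂).
|α₁ − α₂|·ΔT = 10×10⁻⁶ × 56 = 0.00056.
1/(A₁E₁) + 1/(A₂E₂) = 1/(215×115×10³) + 1/(180×109×10³) = 9.141×10⁻⁸ N⁻¹.
So P = 0.00056 / 9.141×10⁻⁸ = 6.126 kN.
σ_{titanium alloy} = P/A₂ = 6126/180 = 34.03 MPa, compressive.

σ ≈ 34 MPa (compressive)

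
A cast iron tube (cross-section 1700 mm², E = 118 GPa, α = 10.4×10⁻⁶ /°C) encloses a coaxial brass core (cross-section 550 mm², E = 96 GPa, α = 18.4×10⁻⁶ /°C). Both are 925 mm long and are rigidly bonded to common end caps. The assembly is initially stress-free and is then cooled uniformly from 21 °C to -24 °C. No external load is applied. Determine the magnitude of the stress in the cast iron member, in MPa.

σ ≈ 8.85 MPa (compressive)

Equilibrium of a rigid end plate with no external load gives equal and opposite internal forces ±P in the two members. Since α_{brass} > α_{cast iron}, cooling drives the brass into tension and the cast iron into compression.
Equating the net (thermal + elastic) strains gives |α₁ − α₂|·ΔT = P·[1/(A₁E₁) + 1/(A₂E₂)].
|α₁ − α₂|·ΔT = 8×10⁻⁶ × 45 = 0.00036.
1/(A₁E₁) + 1/(A₂E₂) = 1/(1700×118×10³) + 1/(550×96×10³) = 2.392×10⁻⁸ N⁻¹.
So P = 0.00036 / 2.392×10⁻⁸ = 15.05 kN.
σ_{cast iron} = P/A₁ = 15050/1700 = 8.851 MPa, compressive.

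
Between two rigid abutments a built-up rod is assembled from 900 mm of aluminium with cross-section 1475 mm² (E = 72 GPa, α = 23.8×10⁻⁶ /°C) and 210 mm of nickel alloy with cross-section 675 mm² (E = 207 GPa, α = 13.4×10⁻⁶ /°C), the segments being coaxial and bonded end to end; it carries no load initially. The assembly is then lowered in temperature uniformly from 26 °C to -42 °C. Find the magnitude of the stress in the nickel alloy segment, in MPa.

If the supports were absent, the total length change would be Σ αᵢΔT Lᵢ = 23.8×10⁻⁶×68×900 + 13.4×10⁻⁶×68×210 = 1.648 mm.
The walls prevent any net length change, so an axial force P (same in every segment) develops. Compatibility: P · Σ Lᵢ/(AᵢEᵢ) = δ_free.
The series flexibility is Σ Lᵢ/(AᵢEᵢ) = 900/(1475×72×10³) + 210/(675×207×10³) = 9.978×10⁻⁶ mm/N.
Hence P = δ_free / Σ(L/AE) = 1.648/9.978×10⁻⁶ = 165.2 kN (tensile).
σ_{nickel alloy} = P / A = 165200 / 675 = 244.7 MPa.

σ ≈ 245 MPa (tensile)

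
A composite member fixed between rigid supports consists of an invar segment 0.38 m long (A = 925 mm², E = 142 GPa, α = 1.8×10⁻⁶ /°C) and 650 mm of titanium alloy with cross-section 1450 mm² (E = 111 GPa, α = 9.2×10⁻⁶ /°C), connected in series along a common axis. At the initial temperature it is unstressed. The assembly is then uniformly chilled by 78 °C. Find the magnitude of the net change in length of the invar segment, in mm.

Free thermal contraction of the whole bar: Σ αᵢΔT Lᵢ = 1.8×10⁻⁶×78×380 + 9.2×10⁻⁶×78×650 = 0.5198 mm.
The rigid supports impose zero overall length change; the single axial force P common to all segments must satisfy P Σ Lᵢ/(AᵢEᵢ) = δ_free.
Σ Lᵢ/(AᵢEᵢ) = 380/(925×142×10³) + 650/(1450×111×10³) = 6.932×10⁻⁶ mm/N.
So P = 0.5198 / 6.932×10⁻⁶ = 74.99 kN, tensile.
For the invar segment, free thermal change = 1.8×10⁻⁶×78×380 = 0.05335 mm and elastic change from P = 74990×380/(925×142×10³) = 0.2169 mm; these oppose, so the net change is 0.164 mm (segment lengthens).

|ΔL| ≈ 0.164 mm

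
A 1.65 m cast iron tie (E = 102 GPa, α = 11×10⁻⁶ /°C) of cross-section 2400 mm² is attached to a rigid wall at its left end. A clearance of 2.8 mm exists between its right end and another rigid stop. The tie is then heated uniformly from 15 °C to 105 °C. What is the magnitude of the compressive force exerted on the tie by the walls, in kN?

P ≈ 0 kN

If the wall were absent the tie would grow by αΔT L = 11×10⁻⁶ × 90 × 1650 = 1.633 mm.
This is smaller than the 2.8 mm clearance, so the tie expands freely without reaching the stop — the stress is zero.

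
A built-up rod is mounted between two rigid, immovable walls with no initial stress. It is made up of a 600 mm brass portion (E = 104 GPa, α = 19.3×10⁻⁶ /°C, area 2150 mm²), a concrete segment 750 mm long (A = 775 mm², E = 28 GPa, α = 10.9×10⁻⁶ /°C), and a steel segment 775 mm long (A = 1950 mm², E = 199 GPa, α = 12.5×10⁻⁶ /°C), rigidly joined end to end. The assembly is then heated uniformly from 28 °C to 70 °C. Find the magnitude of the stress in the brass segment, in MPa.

σ ≈ 14.7 MPa (compressive)

If the supports were absent, the total length change would be Σ αᵢΔT Lᵢ = 19.3×10⁻⁶×42×600 + 10.9×10⁻⁶×42×750 + 12.5×10⁻⁶×42×775 = 1.237 mm.
The rigid supports impose zero overall length change; the single axial force P common to all segments must satisfy P Σ Lᵢ/(AᵢEᵢ) = δ_free.
Σ Lᵢ/(AᵢEᵢ) = 600/(2150×104×10³) + 750/(775×28×10³) + 775/(1950×199×10³) = 3.924×10⁻⁵ mm/N.
Hence P = δ_free / Σ(L/AE) = 1.237/3.924×10⁻⁵ = 31.51 kN (compressive).
σ_{brass} = P / A = 31510 / 2150 = 14.66 MPa.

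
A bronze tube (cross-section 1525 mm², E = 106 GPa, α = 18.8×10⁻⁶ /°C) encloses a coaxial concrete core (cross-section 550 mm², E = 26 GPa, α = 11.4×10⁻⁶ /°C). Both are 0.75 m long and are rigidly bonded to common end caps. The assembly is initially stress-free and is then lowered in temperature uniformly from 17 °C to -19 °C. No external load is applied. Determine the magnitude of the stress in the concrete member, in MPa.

The bronze has the larger α, so on cooling it would change length more than the concrete if both were free. The rigid plates force a common final length, so the bronze is put into tension and the concrete into compression, with equal and opposite forces P (no external load).
Setting the final lengths equal and cancelling L: (α₁ − α₂)ΔT = P/(A₁E₁) + P/(A₂E₂).
|α₁ − α₂|·ΔT = 7.4×10⁻⁶ × 36 = 0.0002664.
1/(A₁E₁) + 1/(A₂E₂) = 1/(1525×106×10³) + 1/(550×26×10³) = 7.612×10⁻⁸ N⁻¹.
P = 0.0002664 / 7.612×10⁻⁸ = 3500 N = 3.5 kN.
σ_{concrete} = P/A₂ = 3500/550 = 6.363 MPa, compressive.

σ ≈ 6.36 MPa (compressive)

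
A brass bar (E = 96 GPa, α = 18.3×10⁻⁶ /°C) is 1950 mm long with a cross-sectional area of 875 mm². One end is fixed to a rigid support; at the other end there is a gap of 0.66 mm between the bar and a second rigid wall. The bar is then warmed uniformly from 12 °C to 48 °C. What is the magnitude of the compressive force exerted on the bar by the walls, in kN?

P ≈ 26.9 kN

Free thermal elongation = αΔT L = 18.3×10⁻⁶ × 36 × 1950 = 1.285 mm.
The gap closes (δ_free > 0.66 mm) and the wall then resists a further 1.285 − 0.66 = 0.6247 mm of expansion.
That suppressed elongation corresponds to σ = E·Δ/L = 96×10³ × 0.6247/1950 = 30.75 MPa.
P = σA = 30.75 × 875 = 26.91 kN.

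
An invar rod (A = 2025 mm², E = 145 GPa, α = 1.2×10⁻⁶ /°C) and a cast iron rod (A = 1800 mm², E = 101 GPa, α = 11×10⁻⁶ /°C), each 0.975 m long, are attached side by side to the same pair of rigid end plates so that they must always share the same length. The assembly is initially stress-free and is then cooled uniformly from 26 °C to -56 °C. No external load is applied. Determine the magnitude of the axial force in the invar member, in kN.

The cast iron has the larger α, so on cooling it would change length more than the invar if both were free. The rigid plates force a common final length, so the cast iron is put into tension and the invar into compression, with equal and opposite forces P (no external load).
Equating the net (thermal + elastic) strains gives |α₁ − α₂|·ΔT = P·[1/(A₁E₁) + 1/(A₂E₂)].
|α₁ − α₂|·ΔT = 9.8×10⁻⁶ × 82 = 0.0008036.
1/(A₁E₁) + 1/(A₂E₂) = 1/(2025×145×10³) + 1/(1800×101×10³) = 8.906×10⁻⁹ N⁻¹.
So P = 0.0008036 / 8.906×10⁻⁹ = 90.23 kN.

P ≈ 90.2 kN (compressive in the invar)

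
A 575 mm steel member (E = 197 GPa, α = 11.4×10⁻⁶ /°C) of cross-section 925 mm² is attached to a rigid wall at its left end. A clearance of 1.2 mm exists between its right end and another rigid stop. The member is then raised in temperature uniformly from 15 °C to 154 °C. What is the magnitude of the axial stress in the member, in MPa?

If the wall were absent the member would grow by αΔT L = 11.4×10⁻⁶ × 139 × 575 = 0.9111 mm.
This is smaller than the 1.2 mm clearance, so the member expands freely without reaching the stop — the stress is zero.

σ ≈ 0 MPa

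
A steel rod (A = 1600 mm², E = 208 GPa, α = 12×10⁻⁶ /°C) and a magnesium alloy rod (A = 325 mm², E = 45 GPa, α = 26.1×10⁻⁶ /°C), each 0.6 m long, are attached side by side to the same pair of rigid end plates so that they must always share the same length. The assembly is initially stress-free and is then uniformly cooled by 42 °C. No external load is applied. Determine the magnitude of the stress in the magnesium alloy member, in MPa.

σ ≈ 25.5 MPa (tensile)

Equilibrium of a rigid end plate with no external load gives equal and opposite internal forces ±P in the two members. Since α_{magnesium alloy} > α_{steel}, cooling drives the magnesium alloy into tension and the steel into compression.
Compatibility of the two members (thermal + elastic change equal): (α₁ − α₂)ΔT = P·[1/(A₁E₁) + 1/(A₂E₂)].
|α₁ − α₂|·ΔT = 14.1×10⁻⁶ × 42 = 0.0005922.
1/(A₁E₁) + 1/(A₂E₂) = 1/(1600×208×10³) + 1/(325×45×10³) = 7.138×10⁻⁸ N⁻¹.
So P = 0.0005922 / 7.138×10⁻⁸ = 8.296 kN.
σ_{magnesium alloy} = P/A₂ = 8296/325 = 25.53 MPa, tensile.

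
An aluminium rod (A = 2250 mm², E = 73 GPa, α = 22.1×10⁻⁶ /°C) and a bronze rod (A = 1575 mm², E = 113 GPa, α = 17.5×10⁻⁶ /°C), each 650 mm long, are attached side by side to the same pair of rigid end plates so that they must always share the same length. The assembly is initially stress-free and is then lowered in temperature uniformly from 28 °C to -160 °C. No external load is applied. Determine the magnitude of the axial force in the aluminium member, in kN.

The aluminium has the larger α, so on cooling it would change length more than the bronze if both were free. The rigid plates force a common final length, so the aluminium is put into tension and the bronze into compression, with equal and opposite forces P (no external load).
Compatibility of the two members (thermal + elastic change equal): (α₁ − α₂)ΔT = P·[1/(A₁E₁) + 1/(A₂E₂)].
|α₁ − α₂|·ΔT = 4.6×10⁻⁶ × 188 = 0.0008648.
1/(A₁E₁) + 1/(A₂E₂) = 1/(2250×73×10³) + 1/(1575×113×10³) = 1.171×10⁻⁸ N⁻¹.
So P = 0.0008648 / 1.171×10⁻⁸ = 73.87 kN.

P ≈ 73.9 kN (tensile in the aluminium)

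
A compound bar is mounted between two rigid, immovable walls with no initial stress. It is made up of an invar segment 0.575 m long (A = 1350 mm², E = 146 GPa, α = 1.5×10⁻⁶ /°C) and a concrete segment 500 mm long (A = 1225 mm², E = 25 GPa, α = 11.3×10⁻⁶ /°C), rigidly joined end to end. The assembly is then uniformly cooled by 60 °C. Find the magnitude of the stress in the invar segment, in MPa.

Free thermal contraction of the whole bar: Σ αᵢΔT Lᵢ = 1.5×10⁻⁶×60×575 + 11.3×10⁻⁶×60×500 = 0.3908 mm.
The walls prevent any net length change, so an axial force P (same in every segment) develops. Compatibility: P · Σ Lᵢ/(AᵢEᵢ) = δ_free.
Σ Lᵢ/(AᵢEᵢ) = 575/(1350×146×10³) + 500/(1225×25×10³) = 1.924×10⁻⁵ mm/N.
So P = 0.3908 / 1.924×10⁻⁵ = 20.31 kN, tensile.
σ_{invar} = P / A = 20310 / 1350 = 15.04 MPa.

σ ≈ 15 MPa (tensile)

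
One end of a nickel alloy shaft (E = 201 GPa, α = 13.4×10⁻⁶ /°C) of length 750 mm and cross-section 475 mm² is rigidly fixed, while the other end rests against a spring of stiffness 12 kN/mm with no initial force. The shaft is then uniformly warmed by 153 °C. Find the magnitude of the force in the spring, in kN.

If the spring were absent the shaft would lengthen by αΔT L = 13.4×10⁻⁶ × 153 × 750 = 1.538 mm.
Let P be the compressive force at the spring. The shaft shortens elastically by PL/(AE) and the spring compresses by P/k; together these equal δ_free.
So P = δ_free / [L/(AE) + 1/k] = 1.538 / [ 750/(475×201×10³) + 1/(12×10³) ].
P = 1.538 / 9.119×10⁻⁵ = 16860 N.

P ≈ 16.9 kN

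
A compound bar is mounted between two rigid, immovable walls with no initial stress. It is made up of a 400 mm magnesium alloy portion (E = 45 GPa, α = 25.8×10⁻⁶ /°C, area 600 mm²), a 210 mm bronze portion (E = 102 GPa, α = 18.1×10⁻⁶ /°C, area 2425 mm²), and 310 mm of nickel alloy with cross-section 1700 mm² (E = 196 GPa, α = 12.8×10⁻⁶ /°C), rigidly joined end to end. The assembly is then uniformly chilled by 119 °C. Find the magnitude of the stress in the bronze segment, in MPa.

σ ≈ 53.5 MPa (tensile)

If the supports were absent, the total length change would be Σ αᵢΔT Lᵢ = 25.8×10⁻⁶×119×400 + 18.1×10⁻⁶×119×210 + 12.8×10⁻⁶×119×310 = 2.153 mm.
Since the ends are fixed, an axial force P builds up, equal in every segment, with P · Σ Lᵢ/(AᵢEᵢ) = δ_free.
Σ Lᵢ/(AᵢEᵢ) = 400/(600×45×10³) + 210/(2425×102×10³) + 310/(1700×196×10³) = 1.659×10⁻⁵ mm/N.
P = 2.153 / 1.659×10⁻⁵ = 129700 N = 129.7 kN, tensile.
σ_{bronze} = P / A = 129700 / 2425 = 53.49 MPa.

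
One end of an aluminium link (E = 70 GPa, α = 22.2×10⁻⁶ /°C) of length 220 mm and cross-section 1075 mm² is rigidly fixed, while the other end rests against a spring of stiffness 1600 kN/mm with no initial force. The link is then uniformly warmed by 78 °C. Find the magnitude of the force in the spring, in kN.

P ≈ 107 kN

If the spring were absent the link would lengthen by αΔT L = 22.2×10⁻⁶ × 78 × 220 = 0.381 mm.
With a force P in the spring, the elastic change of the link is PL/(AE) and that of the spring is P/k; compatibility requires their sum to equal δ_free.
P [ L/(AE) + 1/k ] = δ_free → P [ 220/(1075×70×10³) + 1/(1600×10³) ] = 0.381.
P = 0.381 / 3.549×10⁻⁶ = 107400 N.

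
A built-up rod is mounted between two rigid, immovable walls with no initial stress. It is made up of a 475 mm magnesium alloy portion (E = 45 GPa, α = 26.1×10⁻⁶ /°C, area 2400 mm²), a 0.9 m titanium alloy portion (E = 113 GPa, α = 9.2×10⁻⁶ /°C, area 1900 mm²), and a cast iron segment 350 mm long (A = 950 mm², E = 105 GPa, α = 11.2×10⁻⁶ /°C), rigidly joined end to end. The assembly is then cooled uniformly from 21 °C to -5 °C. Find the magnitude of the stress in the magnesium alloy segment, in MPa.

Free thermal contraction of the whole bar: Σ αᵢΔT Lᵢ = 26.1×10⁻⁶×26×475 + 9.2×10⁻⁶×26×900 + 11.2×10⁻⁶×26×350 = 0.6395 mm.
Since the ends are fixed, an axial force P builds up, equal in every segment, with P · Σ Lᵢ/(AᵢEᵢ) = δ_free.
Σ Lᵢ/(AᵢEᵢ) = 475/(2400×45×10³) + 900/(1900×113×10³) + 350/(950×105×10³) = 1.21×10⁻⁵ mm/N.
Hence P = δ_free / Σ(L/AE) = 0.6395/1.21×10⁻⁵ = 52.86 kN (tensile).
σ_{magnesium alloy} = P / A = 52860 / 2400 = 22.02 MPa.

σ ≈ 22 MPa (tensile)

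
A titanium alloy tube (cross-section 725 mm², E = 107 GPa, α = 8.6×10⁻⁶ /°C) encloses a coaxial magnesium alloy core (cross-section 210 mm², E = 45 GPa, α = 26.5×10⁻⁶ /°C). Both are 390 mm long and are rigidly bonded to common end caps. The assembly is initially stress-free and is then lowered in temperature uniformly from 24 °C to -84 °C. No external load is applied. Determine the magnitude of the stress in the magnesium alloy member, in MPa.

σ ≈ 77.5 MPa (tensile)

The magnesium alloy has the larger α, so on cooling it would change length more than the titanium alloy if both were free. The rigid plates force a common final length, so the magnesium alloy is put into tension and the titanium alloy into compression, with equal and opposite forces P (no external load).
Setting the final lengths equal and cancelling L: (α₁ − α₂)ΔT = P/(A₁E₁) + P/(A₂E₂).
|α₁ − α₂|·ΔT = 17.9×10⁻⁶ × 108 = 0.001933.
1/(A₁E₁) + 1/(A₂E₂) = 1/(725×107×10³) + 1/(210×45×10³) = 1.187×10⁻⁷ N⁻¹.
So P = 0.001933 / 1.187×10⁻⁷ = 16.28 kN.
σ_{magnesium alloy} = P/A₂ = 16280/210 = 77.55 MPa, tensile.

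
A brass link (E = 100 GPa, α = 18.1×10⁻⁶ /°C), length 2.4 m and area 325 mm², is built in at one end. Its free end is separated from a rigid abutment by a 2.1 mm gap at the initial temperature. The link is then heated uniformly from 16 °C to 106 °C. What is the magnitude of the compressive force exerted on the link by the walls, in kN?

P ≈ 24.5 kN

Unrestrained expansion: δ_free = αΔT L = 18.1×10⁻⁶ × 90 × 2400 = 3.91 mm.
The gap closes (δ_free > 2.1 mm) and the wall then resists a further 3.91 − 2.1 = 1.81 mm of expansion.
Compatibility: PL/(AE) = 1.81 mm, so σ = P/A = E × (1.81/2400) = 75.4 MPa.
P = σA = 75.4 × 325 = 24.51 kN.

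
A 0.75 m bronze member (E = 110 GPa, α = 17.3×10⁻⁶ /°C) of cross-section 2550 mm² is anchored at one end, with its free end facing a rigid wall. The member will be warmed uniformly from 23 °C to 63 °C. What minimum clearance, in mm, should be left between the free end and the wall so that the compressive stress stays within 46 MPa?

g ≈ 0.205 mm

With no wall the member would lengthen by αΔT L = 17.3×10⁻⁶ × 40 × 750 = 0.519 mm.
A stress of 46 MPa corresponds to the wall pushing the member back by σL/E = 46×750/(110×10³) = 0.3136 mm.
So the gap has to take up the difference, g_min = δ_free − σL/E = 0.519 − 0.3136 = 0.2054 mm.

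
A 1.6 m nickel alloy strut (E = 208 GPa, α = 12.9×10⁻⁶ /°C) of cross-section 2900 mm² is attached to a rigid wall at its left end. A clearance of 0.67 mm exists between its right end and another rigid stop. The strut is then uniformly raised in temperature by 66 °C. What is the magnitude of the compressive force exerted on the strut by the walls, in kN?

P ≈ 261 kN

Free thermal elongation = αΔT L = 12.9×10⁻⁶ × 66 × 1600 = 1.362 mm.
This exceeds the 0.67 mm gap, so the wall pushes back. The portion of expansion that must be recovered elastically is δ_free − gap = 1.362 − 0.67 = 0.6922 mm.
That suppressed elongation corresponds to σ = E·Δ/L = 208×10³ × 0.6922/1600 = 89.99 MPa.
P = σA = 89.99 × 2900 = 261 kN.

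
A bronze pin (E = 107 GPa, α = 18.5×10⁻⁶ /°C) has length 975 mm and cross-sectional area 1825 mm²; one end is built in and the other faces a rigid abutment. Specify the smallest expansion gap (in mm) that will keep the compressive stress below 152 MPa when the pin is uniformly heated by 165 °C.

g ≈ 1.59 mm

Free expansion if unrestrained: δ_free = αΔT L = 18.5×10⁻⁶ × 165 × 975 = 2.976 mm.
At the allowable stress the elastic shortening the wall may impose is σL/E = 152 × 975 / (107×10³) = 1.385 mm.
The gap must absorb the remainder: g_min = 2.976 − 1.385 = 1.591 mm.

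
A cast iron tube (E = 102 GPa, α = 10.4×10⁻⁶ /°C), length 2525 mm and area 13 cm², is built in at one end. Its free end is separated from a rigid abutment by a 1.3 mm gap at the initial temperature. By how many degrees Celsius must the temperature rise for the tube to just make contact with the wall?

The gap closes when αΔT L = 1.3 mm, since the tube is still unstressed at that instant.
ΔT = 1.3 / (10.4×10⁻⁶ × 2525) = 49.5 °C.

ΔT ≈ 49.5 °C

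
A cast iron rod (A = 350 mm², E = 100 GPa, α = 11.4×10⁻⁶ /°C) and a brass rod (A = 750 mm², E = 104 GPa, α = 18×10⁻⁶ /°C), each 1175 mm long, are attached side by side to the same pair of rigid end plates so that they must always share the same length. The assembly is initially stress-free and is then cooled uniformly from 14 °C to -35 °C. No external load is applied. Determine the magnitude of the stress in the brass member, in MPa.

σ ≈ 10.4 MPa (tensile)

Equilibrium of a rigid end plate with no external load gives equal and opposite internal forces ±P in the two members. Since α_{brass} > α_{cast iron}, cooling drives the brass into tension and the cast iron into compression.
Equating the net (thermal + elastic) strains gives |α₁ − α₂|·ΔT = P·[1/(A₁E₁) + 1/(A₂E₂)].
|α₁ − α₂|·ΔT = 6.6×10⁻⁶ × 49 = 0.0003234.
1/(A₁E₁) + 1/(A₂E₂) = 1/(350×100×10³) + 1/(750×104×10³) = 4.139×10⁻⁸ N⁻¹.
So P = 0.0003234 / 4.139×10⁻⁸ = 7.813 kN.
σ_{brass} = P/A₂ = 7813/750 = 10.42 MPa, tensile.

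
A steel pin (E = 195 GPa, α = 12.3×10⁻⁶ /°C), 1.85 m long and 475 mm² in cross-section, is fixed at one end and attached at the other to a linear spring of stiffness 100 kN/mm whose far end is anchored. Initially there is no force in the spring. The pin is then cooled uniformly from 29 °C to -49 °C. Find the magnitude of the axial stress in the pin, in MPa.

σ ≈ 125 MPa (tensile)

Free thermal contraction: δ_free = αΔT L = 12.3×10⁻⁶ × 78 × 1850 = 1.775 mm.
Let P be the tensile force in the spring. The pin extends elastically by PL/(AE) and the spring stretches by P/k; together these equal δ_free.
P [ L/(AE) + 1/k ] = δ_free → P [ 1850/(475×195×10³) + 1/(100×10³) ] = 1.775.
P = 1.775 / 2.997×10⁻⁵ = 59220 N.
σ = P/A = 59220/475 = 124.7 MPa.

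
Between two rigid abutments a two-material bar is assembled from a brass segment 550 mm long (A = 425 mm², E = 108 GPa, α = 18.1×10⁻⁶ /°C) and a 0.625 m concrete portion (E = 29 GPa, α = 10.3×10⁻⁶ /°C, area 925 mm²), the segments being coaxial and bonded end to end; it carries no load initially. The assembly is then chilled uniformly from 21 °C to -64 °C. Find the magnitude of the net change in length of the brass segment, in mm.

|ΔL| ≈ 0.373 mm

If the supports were absent, the total length change would be Σ αᵢΔT Lᵢ = 18.1×10⁻⁶×85×550 + 10.3×10⁻⁶×85×625 = 1.393 mm.
Since the ends are fixed, an axial force P builds up, equal in every segment, with P · Σ Lᵢ/(AᵢEᵢ) = δ_free.
Σ Lᵢ/(AᵢEᵢ) = 550/(425×108×10³) + 625/(925×29×10³) = 3.528×10⁻⁵ mm/N.
So P = 1.393 / 3.528×10⁻⁵ = 39.49 kN, tensile.
For the brass segment, free thermal change = 18.1×10⁻⁶×85×550 = 0.8462 mm and elastic change from P = 39490×550/(425×108×10³) = 0.4732 mm; these oppose, so the net change is 0.373 mm (segment shortens).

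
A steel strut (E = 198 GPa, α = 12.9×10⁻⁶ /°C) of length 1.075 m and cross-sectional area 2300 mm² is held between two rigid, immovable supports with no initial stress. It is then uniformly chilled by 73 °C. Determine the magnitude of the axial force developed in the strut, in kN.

The ends cannot move, so σ = EαΔT = 198×10³ × 12.9×10⁻⁶ × 73 = 186.5 MPa.
Then P = σA = 186.5 × 2300 mm² = 428.9 kN, tensile.

P ≈ 429 kN (tensile)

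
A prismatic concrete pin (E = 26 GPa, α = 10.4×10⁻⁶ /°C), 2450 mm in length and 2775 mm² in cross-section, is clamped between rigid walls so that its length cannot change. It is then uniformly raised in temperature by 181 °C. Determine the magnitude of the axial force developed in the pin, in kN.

P ≈ 136 kN (compressive)

The ends cannot move, so σ = EαΔT = 26×10³ × 10.4×10⁻⁶ × 181 = 48.94 MPa.
Axial force P = σA = 48.94 × 2775 = 135800 N = 135.8 kN, compressive.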